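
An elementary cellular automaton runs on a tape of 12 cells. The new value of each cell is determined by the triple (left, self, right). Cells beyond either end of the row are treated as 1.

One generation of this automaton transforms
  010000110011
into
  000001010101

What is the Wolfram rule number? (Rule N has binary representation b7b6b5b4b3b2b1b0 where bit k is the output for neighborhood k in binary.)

194

position 11: 111 → 1  (bit 7 = 1)
position 7: 110 → 1  (bit 6 = 1)
position 0: 101 → 0  (bit 5 = 0)
position 2: 100 → 0  (bit 4 = 0)
position 6: 011 → 0  (bit 3 = 0)
position 1: 010 → 0  (bit 2 = 0)
position 5: 001 → 1  (bit 1 = 1)
position 3: 000 → 0  (bit 0 = 0)
bits b7..b0 = 11000010 = 194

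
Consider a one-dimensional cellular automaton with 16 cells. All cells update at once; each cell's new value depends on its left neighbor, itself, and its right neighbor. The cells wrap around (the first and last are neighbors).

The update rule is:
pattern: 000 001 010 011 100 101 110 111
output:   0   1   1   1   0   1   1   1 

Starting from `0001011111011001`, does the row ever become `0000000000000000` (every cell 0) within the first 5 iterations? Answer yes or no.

no

0011111111111011
0111111111111111
1111111111111111
1111111111111111  (fixed point — unchanged through iteration 5)
iteration 5 is 1111111111111111, still not uniform 0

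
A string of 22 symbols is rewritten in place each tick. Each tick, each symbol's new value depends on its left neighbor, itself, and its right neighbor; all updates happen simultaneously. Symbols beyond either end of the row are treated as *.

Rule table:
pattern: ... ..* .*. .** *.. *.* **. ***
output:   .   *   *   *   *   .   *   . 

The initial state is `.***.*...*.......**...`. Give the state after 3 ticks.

.*.*.**.***.....****.*
.*.*.**.*.**...**..*.*
.*.*.**.*.***.******.*

.*.*.**.*.***.******.*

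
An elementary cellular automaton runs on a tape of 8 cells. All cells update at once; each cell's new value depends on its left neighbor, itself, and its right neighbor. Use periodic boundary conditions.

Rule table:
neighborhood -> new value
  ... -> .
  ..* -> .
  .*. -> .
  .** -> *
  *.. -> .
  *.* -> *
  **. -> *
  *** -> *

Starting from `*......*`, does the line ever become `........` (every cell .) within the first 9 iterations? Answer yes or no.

*......*  (fixed point — unchanged through iteration 9)
iteration 9 is *......*, still not uniform .

no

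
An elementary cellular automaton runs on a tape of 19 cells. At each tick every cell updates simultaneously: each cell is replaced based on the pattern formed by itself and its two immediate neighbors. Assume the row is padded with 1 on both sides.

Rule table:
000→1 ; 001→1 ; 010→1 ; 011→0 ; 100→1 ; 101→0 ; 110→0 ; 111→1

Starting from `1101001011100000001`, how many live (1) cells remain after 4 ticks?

11

tick 1: 1001111001011111110
tick 2: 0110110111001111100
tick 3: 0000000010110111011
tick 4: 1111111110000010001
count of 1: 11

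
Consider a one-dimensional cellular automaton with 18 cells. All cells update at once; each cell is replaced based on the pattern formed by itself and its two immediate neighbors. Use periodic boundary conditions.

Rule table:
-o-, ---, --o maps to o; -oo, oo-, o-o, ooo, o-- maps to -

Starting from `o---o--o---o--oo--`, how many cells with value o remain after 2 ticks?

3

o-ooo-oo-ooo-o---o
-------------o-oo-
count of o: 3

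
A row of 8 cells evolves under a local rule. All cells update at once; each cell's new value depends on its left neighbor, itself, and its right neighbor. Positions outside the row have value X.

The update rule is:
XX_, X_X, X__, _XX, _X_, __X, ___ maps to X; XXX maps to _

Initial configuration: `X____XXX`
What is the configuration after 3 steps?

step 1: XXXXXX__
step 2: _____XXX
step 3: XXXXXX__

XXXXXX__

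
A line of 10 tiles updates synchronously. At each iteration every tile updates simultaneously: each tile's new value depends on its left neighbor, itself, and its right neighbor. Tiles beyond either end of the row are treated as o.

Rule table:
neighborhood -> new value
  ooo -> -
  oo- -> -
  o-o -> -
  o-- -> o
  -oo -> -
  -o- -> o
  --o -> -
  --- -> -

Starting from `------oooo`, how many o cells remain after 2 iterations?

o---------
-o--------
count of o: 1

1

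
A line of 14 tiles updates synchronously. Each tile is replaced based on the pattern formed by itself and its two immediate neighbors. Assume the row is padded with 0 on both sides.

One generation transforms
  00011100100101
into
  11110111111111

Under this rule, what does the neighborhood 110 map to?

At position 5 the neighborhood is 110; the next row has 1 there.

1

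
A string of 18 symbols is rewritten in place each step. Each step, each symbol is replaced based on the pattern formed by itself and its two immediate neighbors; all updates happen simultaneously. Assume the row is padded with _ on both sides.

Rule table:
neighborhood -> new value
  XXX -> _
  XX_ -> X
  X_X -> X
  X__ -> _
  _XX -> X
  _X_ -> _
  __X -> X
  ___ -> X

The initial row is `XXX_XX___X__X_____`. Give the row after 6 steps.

XXX_XX_XXX_____XX_

X_XXXX_XX__X__XXXX
_XX__XXXX_X__XX__X
XXX_XX__XX__XXX_X_
X_XXXX_XXX_XX_XX__
_XX__XXX_XXXXXXX_X
XXX_XX_XXX_____XX_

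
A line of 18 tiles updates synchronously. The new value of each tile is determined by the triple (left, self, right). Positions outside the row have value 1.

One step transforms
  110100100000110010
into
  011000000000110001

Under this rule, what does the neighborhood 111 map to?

At position 0 the neighborhood is 111; the next row has 0 there.

0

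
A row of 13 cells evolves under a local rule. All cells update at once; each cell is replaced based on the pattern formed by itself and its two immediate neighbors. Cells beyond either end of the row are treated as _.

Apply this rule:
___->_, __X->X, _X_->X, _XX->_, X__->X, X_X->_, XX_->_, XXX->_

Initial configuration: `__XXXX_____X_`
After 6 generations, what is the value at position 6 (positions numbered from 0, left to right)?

_X____X___XXX
XXX__XXX_X___
___XX____XX__
__X__X__X__X_
_XXXXXXXXXXXX
X____________
position 6 holds _

_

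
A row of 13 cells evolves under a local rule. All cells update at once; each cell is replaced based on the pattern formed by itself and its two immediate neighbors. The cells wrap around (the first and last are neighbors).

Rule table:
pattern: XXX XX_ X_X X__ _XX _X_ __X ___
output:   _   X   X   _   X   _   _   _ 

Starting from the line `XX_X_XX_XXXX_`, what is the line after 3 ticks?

__X_X________

tick 1: XXX_XXXXX__XX
tick 2: __XXX___X__X_
tick 3: __X_X________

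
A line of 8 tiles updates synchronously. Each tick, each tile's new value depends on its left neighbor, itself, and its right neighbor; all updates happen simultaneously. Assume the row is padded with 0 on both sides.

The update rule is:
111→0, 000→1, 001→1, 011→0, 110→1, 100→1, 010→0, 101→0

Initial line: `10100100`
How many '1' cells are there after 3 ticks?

00011011
11101001
00100110
count of 1: 3

3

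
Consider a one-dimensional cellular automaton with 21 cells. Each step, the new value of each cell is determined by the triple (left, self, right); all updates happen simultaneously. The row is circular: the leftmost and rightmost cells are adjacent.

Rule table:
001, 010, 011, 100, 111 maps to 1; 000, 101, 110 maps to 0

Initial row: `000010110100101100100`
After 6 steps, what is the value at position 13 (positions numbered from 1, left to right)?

step 1: 000110100111101011110
step 2: 001100111111001011101
step 3: 111011111110111011001
step 4: 110011111100110010111
step 5: 101111111011101110111
step 6: 001111110011001100111
position 13 holds 0

0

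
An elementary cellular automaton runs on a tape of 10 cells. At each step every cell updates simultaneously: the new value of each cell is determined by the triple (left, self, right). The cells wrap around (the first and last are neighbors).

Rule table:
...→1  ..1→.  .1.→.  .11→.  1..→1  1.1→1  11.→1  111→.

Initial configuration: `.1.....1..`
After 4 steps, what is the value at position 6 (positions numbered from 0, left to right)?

step 1: ..1111..11
step 2: 1....11..1
step 3: 1111..11..
step 4: ...11..11.
position 6 holds .

.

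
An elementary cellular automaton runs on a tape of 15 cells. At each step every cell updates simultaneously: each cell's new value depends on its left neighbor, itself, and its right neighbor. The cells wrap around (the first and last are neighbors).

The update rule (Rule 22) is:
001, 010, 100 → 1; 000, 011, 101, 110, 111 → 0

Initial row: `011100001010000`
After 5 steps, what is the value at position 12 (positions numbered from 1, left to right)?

100010011011000
110111100000101
000000010001100
000000111010010
000001000011111
position 12 holds 1

1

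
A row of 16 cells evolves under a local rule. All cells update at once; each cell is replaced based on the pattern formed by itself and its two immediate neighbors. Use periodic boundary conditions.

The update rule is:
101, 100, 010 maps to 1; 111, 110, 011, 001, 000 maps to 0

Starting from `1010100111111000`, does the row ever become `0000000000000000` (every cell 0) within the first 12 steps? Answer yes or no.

no

step 1: 1111110000000100
step 2: 0000001000000110
step 3: 0000001100000001
step 4: 1000000010000001
step 5: 0100000011000000
step 6: 0110000000100000
step 7: 0001000000110000
step 8: 0001100000001000
step 9: 0000010000001100
step 10: 0000011000000010
step 11: 0000000100000011
step 12: 1000000110000000
step 12 is 1000000110000000, still not uniform 0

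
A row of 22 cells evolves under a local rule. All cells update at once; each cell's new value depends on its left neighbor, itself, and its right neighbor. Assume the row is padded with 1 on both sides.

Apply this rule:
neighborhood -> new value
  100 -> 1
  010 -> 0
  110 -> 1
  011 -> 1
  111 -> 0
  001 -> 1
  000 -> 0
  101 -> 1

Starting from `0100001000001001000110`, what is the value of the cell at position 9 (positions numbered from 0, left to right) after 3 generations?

1

generation 1: 1010010100010110101111
generation 2: 1101101010101111011000
generation 3: 0111110101011001111101
position 9 holds 1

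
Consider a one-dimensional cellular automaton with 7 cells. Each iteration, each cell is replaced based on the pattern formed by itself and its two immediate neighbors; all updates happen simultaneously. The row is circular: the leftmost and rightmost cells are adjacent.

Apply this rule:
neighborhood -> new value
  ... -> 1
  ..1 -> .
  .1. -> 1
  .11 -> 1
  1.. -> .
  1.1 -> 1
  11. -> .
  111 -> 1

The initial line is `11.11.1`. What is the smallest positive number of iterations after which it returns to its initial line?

7

iteration 1: 1.11.11
iteration 2: .11.111
iteration 3: 11.111.
iteration 4: 1.111.1
iteration 5: .111.11
iteration 6: 111.11.
iteration 7: 11.11.1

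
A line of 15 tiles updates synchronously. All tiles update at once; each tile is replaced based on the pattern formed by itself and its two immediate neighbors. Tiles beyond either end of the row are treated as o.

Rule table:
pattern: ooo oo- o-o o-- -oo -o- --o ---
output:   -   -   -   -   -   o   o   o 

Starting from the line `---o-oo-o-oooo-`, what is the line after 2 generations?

-ooo----o------
-----oooo-ooooo

-----oooo-ooooo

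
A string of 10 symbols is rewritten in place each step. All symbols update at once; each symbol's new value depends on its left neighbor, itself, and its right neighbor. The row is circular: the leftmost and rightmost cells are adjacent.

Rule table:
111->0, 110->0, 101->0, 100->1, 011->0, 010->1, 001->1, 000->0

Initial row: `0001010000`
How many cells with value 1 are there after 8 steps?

step 1: 0011011000
step 2: 0100000100
step 3: 1110001110
step 4: 0001010000  (repeats step 0; period 4)
step 8: 0001010000
count of 1: 2

2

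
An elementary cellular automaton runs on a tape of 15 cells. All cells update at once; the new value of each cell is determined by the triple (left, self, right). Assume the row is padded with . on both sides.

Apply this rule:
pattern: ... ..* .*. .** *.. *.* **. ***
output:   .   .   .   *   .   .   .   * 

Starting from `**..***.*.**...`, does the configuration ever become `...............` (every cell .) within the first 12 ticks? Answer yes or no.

*...**....*....
....*..........
...............
all cells are . at tick 3

yes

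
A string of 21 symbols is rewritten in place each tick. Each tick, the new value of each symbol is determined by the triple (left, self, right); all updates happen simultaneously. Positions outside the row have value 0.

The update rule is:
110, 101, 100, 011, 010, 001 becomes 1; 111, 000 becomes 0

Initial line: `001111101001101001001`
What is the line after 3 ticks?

100111110000000000011

tick 1: 011000111111111111111
tick 2: 111101100000000000001
tick 3: 100111110000000000011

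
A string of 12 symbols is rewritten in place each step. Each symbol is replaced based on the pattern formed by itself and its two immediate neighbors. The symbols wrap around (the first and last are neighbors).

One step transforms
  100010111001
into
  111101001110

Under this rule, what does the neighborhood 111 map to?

At position 7 the neighborhood is 111; the next row has 0 there.

0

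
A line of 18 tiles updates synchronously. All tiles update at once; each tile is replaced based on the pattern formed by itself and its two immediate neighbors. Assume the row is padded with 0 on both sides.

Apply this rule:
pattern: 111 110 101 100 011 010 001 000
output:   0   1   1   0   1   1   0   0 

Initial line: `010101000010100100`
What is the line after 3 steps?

010001000011100100

011111000011100100
010001000010100100
010001000011100100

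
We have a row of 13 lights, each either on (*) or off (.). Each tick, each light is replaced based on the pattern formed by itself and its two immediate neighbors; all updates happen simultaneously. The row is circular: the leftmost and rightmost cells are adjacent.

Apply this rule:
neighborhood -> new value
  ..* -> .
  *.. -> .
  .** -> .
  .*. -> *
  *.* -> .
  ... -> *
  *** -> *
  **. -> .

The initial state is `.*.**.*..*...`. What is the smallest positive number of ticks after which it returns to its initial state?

2

tick 1: .*....*..*.**
tick 2: .*.**.*..*...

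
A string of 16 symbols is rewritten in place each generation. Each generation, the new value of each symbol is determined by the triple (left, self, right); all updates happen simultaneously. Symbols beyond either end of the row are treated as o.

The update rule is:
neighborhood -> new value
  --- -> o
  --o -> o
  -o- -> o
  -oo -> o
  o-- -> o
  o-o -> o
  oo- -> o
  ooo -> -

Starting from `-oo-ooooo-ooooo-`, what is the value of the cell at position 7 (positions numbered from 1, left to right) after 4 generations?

o

generation 1: ooooo---ooo---oo
generation 2: ----ooooo-ooooo-
generation 3: ooooo---ooo---oo  (repeats generation 1; period 2)
generation 4: ----ooooo-ooooo-
position 7 holds o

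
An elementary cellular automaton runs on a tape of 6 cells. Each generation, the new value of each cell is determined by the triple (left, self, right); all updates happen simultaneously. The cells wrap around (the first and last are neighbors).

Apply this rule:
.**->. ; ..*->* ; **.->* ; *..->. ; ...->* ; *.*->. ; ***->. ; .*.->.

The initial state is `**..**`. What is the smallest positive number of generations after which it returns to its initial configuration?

.*.*..
*....*
*.***.
....*.
****..
...*.*
.**...
*.*.**
*.....
..****
.*...*
...**.
***.*.
..*...
**..**

15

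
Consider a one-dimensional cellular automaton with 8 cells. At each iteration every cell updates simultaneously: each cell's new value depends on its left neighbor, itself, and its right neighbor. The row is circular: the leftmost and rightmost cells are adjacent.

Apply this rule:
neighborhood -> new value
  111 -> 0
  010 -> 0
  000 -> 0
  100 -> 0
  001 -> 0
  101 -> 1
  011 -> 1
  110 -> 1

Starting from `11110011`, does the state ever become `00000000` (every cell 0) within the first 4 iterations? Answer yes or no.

00010010
00000000
all cells are 0 at iteration 2

yes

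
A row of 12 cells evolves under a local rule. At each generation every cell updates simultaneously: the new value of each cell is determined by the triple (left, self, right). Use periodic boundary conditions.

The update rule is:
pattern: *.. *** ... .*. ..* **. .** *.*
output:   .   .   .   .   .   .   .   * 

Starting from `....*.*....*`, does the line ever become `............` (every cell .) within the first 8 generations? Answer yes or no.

.....*......
............
all cells are . at generation 2

yes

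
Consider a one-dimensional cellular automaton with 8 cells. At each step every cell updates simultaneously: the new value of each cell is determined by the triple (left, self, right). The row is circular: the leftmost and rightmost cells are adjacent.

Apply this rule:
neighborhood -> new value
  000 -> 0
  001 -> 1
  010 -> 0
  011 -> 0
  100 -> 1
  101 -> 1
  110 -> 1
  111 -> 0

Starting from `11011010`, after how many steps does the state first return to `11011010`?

step 1: 01101101
step 2: 10110110
step 3: 01011011
step 4: 10101101
step 5: 11010110
step 6: 01101011
step 7: 10110101
step 8: 11011010

8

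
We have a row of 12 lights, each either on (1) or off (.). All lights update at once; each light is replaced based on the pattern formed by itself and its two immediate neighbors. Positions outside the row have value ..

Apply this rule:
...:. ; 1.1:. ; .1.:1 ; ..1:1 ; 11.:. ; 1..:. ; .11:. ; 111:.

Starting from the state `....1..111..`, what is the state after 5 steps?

step 1: ...11.1.....
step 2: ..1...1.....
step 3: .11..11.....
step 4: 1...1.......
step 5: 1..11.......

1..11.......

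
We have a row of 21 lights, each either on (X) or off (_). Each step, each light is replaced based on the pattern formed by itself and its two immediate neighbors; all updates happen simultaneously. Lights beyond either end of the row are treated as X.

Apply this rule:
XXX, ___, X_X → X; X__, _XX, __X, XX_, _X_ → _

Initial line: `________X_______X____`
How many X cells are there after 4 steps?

10

_XXXXXX___XXXXX___XX_
X_XXXX__X__XXX__X___X
_X_XX_______X_____X__
X_X___XXXXX___XXX____
count of X: 10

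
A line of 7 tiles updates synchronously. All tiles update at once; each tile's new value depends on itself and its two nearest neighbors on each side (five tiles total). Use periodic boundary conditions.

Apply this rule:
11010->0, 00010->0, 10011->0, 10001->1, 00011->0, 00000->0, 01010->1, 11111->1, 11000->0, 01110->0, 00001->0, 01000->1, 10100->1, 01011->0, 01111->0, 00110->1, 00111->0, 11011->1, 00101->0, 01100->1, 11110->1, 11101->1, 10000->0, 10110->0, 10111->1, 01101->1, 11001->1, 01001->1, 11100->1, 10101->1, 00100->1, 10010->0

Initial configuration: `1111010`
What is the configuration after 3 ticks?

1011010
1001011
1100010

1100010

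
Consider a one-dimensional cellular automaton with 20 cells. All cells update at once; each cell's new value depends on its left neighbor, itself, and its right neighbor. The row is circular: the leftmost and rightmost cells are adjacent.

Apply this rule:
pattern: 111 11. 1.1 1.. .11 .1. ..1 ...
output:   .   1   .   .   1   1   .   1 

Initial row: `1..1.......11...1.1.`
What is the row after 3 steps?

1..1.11111.11.1.1.1.
1..1.1...1.11.1.1.1.
1..1.1.1.1.11.1.1.1.

1..1.1.1.1.11.1.1.1.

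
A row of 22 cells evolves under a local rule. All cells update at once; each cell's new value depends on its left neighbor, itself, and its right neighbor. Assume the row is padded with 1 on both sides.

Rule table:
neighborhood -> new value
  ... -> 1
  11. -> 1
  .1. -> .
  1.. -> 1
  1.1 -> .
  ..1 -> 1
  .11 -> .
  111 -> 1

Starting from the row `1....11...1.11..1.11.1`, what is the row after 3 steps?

step 1: 11111.1111...111...1..
step 2: 11111..111111.11111.11
step 3: 1111111.11111..1111..1

1111111.11111..1111..1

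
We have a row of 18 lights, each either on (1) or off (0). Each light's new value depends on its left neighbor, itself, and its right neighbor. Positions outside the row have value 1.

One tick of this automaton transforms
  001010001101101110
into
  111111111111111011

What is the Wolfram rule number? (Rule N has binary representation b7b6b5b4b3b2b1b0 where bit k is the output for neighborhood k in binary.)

127

position 15: 111 → 0  (bit 7 = 0)
position 9: 110 → 1  (bit 6 = 1)
position 3: 101 → 1  (bit 5 = 1)
position 0: 100 → 1  (bit 4 = 1)
position 8: 011 → 1  (bit 3 = 1)
position 2: 010 → 1  (bit 2 = 1)
position 1: 001 → 1  (bit 1 = 1)
position 6: 000 → 1  (bit 0 = 1)
bits b7..b0 = 01111111 = 127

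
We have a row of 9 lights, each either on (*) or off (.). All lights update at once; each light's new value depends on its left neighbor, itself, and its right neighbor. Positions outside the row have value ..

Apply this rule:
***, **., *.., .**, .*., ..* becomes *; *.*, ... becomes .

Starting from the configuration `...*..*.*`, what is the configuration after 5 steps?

*******.*

..*****.*
.******.*
*******.*
*******.*  (fixed point — unchanged through step 5)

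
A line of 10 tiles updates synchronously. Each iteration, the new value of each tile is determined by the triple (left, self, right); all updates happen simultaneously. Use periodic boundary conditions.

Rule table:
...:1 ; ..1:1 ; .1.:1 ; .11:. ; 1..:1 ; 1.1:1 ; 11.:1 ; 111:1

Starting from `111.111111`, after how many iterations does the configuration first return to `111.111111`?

1111.11111
11111.1111
111111.111
1111111.11
11111111.1
111111111.
.111111111
1.11111111
11.1111111
111.111111

10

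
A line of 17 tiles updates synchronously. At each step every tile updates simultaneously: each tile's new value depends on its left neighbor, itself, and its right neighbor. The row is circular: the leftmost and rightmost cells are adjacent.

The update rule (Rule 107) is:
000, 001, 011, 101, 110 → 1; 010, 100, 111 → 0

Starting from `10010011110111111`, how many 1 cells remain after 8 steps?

9

10100110011100000
01001110110101111
10011011111011001
10111110001111011
11100010111001110
10101101101011011
11011111110111110
11110000011100011
count of 1: 9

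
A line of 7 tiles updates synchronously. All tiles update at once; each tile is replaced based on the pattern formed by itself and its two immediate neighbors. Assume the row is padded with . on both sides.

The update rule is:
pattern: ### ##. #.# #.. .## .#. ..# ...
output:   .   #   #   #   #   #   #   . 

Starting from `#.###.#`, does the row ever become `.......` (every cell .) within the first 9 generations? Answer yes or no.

no

###.###
#.###.#  (repeats generation 0; period 2)
generation 9: ###.###
generation 9 is ###.###, still not uniform .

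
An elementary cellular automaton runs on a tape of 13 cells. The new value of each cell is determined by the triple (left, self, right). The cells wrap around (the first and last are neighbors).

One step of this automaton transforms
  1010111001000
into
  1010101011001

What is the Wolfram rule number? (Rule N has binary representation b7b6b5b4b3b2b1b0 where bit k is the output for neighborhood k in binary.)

78

position 5: 111 → 0  (bit 7 = 0)
position 6: 110 → 1  (bit 6 = 1)
position 1: 101 → 0  (bit 5 = 0)
position 7: 100 → 0  (bit 4 = 0)
position 4: 011 → 1  (bit 3 = 1)
position 0: 010 → 1  (bit 2 = 1)
position 8: 001 → 1  (bit 1 = 1)
position 11: 000 → 0  (bit 0 = 0)
bits b7..b0 = 01001110 = 78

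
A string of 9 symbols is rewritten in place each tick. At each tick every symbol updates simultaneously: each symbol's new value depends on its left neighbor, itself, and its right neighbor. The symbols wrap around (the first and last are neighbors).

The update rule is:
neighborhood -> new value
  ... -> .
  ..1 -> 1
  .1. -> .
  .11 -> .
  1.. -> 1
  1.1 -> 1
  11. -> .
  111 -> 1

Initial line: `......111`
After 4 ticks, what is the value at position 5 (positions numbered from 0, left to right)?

.

tick 1: 1....1.1.
tick 2: .1..1.1.1
tick 3: 1.11.1.1.
tick 4: .1..1.1.1
position 5 holds .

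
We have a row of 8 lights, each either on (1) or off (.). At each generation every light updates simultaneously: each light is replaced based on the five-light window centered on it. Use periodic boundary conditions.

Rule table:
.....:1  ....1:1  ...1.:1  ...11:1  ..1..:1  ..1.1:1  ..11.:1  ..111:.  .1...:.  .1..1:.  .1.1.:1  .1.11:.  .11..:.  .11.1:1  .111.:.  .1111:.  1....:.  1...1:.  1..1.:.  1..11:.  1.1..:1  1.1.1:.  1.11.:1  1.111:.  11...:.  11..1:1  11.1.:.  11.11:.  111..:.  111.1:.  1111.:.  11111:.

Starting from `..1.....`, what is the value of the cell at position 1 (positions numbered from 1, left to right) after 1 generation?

111..111
position 1 holds 1

1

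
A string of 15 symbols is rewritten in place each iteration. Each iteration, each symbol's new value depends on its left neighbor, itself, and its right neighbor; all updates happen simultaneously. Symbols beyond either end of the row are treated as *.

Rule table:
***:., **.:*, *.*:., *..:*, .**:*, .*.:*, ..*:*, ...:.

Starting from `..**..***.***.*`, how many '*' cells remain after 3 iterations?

iteration 1: *******.*.*.*.*
iteration 2: ......*.*.*.*.*
iteration 3: *....**.*.*.*.*
count of *: 7

7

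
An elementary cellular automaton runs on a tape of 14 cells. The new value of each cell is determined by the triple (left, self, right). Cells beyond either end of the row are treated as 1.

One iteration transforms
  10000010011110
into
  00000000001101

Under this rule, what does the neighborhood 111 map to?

At position 10 the neighborhood is 111; the next row has 1 there.

1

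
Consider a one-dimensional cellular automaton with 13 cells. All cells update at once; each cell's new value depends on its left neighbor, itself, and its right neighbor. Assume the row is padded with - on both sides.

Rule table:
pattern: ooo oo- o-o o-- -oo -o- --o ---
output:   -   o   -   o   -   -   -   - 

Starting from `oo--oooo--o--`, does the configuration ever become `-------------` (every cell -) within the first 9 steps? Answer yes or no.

no

-oo----oo--o-
--oo----oo--o
---oo----oo--
----oo----oo-
-----oo----oo
------oo----o
-------oo----
--------oo---
---------oo--
step 9 is ---------oo--, still not uniform -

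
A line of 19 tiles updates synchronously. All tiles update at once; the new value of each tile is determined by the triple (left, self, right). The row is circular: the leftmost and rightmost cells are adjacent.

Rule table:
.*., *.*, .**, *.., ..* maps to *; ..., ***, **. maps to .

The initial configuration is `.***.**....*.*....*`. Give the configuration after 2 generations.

generation 1: **..**.*..*****..**
generation 2: ..***.*****....***.

..***.*****....***.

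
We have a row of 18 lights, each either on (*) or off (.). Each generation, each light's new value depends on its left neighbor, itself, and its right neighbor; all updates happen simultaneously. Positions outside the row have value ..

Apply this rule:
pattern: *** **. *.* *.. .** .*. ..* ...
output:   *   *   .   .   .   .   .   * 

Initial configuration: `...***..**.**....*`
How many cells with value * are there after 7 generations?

8

generation 1: **..**...*..*.**..
generation 2: .*...*.*.......*.*
generation 3: ...*.....*****....
generation 4: **...***..****.***
generation 5: .*.*..**...***..**
generation 6: .......*.*..**...*
generation 7: ******.......*.*..
count of *: 8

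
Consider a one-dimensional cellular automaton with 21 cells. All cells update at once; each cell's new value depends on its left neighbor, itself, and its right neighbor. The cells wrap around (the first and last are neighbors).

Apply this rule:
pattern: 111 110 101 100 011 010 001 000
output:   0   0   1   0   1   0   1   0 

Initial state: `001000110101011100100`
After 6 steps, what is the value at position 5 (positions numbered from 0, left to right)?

010001101010110001000
100011010101100010000
000110101011000100001
001101010110001000010
011010101100010000100
110101011000100001000
position 5 holds 1

1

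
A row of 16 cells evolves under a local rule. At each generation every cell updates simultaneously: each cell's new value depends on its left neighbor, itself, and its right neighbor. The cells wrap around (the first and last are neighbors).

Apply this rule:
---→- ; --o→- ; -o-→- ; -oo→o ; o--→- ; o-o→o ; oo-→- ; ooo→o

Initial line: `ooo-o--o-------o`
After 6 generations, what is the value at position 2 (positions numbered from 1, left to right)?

oo-o-----------o
o-o------------o
-o-------------o
o---------------
----------------
----------------
position 2 holds -

-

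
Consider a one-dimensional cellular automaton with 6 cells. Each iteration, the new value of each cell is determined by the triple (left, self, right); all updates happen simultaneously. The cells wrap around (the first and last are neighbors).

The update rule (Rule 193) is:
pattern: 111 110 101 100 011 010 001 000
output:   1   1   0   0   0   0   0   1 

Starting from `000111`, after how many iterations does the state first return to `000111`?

9

010011
000001
011100
001101
000100
110001
110100
010000
000111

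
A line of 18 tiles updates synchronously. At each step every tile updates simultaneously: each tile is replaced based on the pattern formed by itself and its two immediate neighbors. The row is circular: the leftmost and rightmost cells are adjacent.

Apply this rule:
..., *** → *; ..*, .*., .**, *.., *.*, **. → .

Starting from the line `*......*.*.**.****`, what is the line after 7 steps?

..****.........***
...**..*******..*.
**......*****.....
...****..***..***.
**..**....*....*..
.......**...**....
******....*....***

******....*....***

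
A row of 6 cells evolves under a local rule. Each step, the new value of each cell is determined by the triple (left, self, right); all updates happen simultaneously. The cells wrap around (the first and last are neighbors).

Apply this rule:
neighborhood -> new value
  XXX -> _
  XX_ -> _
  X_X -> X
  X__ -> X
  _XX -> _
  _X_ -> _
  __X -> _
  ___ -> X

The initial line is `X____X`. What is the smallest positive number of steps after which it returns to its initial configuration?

12

_XXX__
____XX
XXX___
___XX_
XX___X
__XX__
X___XX
_XX___
___XXX
XX____
__XXX_
X____X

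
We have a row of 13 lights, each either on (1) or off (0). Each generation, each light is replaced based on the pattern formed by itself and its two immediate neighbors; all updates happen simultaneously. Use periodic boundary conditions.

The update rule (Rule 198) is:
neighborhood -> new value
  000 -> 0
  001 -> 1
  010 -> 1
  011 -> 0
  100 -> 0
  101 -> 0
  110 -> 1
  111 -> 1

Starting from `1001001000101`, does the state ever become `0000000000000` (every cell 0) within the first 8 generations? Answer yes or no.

1011011001100
1001001010101
1011011010100
1001001010101  (repeats generation 2; period 2)
generation 8: 1001001010101
generation 8 is 1001001010101, still not uniform 0

no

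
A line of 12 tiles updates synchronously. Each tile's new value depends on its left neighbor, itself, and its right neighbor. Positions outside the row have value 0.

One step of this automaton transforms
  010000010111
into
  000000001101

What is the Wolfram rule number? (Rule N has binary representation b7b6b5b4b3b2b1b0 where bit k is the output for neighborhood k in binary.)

104

position 10: 111 → 0  (bit 7 = 0)
position 11: 110 → 1  (bit 6 = 1)
position 8: 101 → 1  (bit 5 = 1)
position 2: 100 → 0  (bit 4 = 0)
position 9: 011 → 1  (bit 3 = 1)
position 1: 010 → 0  (bit 2 = 0)
position 0: 001 → 0  (bit 1 = 0)
position 3: 000 → 0  (bit 0 = 0)
bits b7..b0 = 01101000 = 104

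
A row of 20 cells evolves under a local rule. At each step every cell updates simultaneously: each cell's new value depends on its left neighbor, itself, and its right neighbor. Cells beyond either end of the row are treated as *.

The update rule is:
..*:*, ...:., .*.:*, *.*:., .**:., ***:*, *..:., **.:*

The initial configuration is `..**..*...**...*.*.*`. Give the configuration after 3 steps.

.*.*.**..*.*..**.*..
.*.*..*.**.*.*.*.*.*
.*.*.**..*.*.*.*.*..

.*.*.**..*.*.*.*.*..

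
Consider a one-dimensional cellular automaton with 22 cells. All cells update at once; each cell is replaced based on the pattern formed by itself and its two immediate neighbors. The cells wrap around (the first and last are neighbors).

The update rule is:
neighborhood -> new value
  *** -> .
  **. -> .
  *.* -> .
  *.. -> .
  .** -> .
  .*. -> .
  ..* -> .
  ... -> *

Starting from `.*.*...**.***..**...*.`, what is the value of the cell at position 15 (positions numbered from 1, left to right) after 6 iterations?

.....*............*...
****...**********...**
.....*............*...  (repeats iteration 1; period 2)
iteration 6: ****...**********...**
position 15 holds *

*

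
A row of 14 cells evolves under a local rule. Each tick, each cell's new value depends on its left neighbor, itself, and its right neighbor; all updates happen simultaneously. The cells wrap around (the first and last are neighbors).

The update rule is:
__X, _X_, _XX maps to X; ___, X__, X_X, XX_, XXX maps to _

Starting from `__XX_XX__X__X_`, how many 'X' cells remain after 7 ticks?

7

_XX__X__XX_XX_
XX__XX_XX__X__
X__XX__X__XX_X
__XX__XX_XX__X
_XX__XX__X__XX
_X__XX__XX_XX_
XX_XX__XX__X__
count of X: 7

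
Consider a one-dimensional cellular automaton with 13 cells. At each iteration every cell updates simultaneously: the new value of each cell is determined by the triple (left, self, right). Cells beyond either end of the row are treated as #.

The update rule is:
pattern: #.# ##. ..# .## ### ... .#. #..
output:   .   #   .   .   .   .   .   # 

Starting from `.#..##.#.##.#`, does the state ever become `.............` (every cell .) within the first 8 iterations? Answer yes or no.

..#..#....#..
#..#..#....#.
##..#..#.....
.##..#..#....
..##..#..#...
#..##..#..#..
##..##..#..#.
.##..##..#...
iteration 8 is .##..##..#..., still not uniform .

no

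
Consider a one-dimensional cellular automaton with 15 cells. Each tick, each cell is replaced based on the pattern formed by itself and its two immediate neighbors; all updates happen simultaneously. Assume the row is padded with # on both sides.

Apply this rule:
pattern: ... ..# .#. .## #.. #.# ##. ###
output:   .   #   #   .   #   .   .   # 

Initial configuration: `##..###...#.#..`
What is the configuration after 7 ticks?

.##.##.####.#..

tick 1: #.##.#.#.##.###
tick 2: .....#.#.....##
tick 3: #...##.##...#.#
tick 4: .#.#.....#.##..
tick 5: .#.##...##...##
tick 6: .#...#.#..#.#.#
tick 7: .##.##.####.#..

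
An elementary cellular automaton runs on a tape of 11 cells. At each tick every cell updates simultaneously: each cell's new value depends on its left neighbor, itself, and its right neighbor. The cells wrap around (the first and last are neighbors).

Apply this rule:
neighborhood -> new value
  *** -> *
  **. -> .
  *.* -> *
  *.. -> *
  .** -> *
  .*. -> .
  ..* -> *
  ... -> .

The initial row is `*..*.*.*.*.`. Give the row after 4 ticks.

.*.*.*.*.**

.**.*.*.*.*
**.*.*.*.*.
*.*.*.*.*.*
.*.*.*.*.**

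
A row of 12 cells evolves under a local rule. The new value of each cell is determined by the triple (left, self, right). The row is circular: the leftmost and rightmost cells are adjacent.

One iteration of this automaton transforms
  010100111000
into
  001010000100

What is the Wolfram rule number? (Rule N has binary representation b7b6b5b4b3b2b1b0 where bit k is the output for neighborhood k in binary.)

48

position 7: 111 → 0  (bit 7 = 0)
position 8: 110 → 0  (bit 6 = 0)
position 2: 101 → 1  (bit 5 = 1)
position 4: 100 → 1  (bit 4 = 1)
position 6: 011 → 0  (bit 3 = 0)
position 1: 010 → 0  (bit 2 = 0)
position 0: 001 → 0  (bit 1 = 0)
position 10: 000 → 0  (bit 0 = 0)
bits b7..b0 = 00110000 = 48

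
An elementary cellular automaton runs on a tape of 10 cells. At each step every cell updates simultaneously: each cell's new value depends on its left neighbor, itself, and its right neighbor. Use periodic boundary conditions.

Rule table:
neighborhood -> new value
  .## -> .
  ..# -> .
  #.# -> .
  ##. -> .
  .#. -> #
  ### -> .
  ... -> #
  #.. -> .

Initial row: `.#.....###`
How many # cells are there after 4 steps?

.#.###....
.#.....###  (repeats step 0; period 2)
step 4: .#.....###
count of #: 4

4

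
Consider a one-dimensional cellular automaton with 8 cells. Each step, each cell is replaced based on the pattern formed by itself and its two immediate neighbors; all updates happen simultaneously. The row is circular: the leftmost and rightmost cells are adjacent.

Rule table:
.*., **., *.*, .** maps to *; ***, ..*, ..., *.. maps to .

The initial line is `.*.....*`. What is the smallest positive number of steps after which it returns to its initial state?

2

**.....*
.*.....*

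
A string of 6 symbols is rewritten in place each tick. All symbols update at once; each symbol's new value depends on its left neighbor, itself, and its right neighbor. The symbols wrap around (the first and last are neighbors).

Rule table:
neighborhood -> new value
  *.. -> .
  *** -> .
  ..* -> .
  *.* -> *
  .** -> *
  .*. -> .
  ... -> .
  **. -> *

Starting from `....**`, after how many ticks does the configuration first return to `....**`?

....**

1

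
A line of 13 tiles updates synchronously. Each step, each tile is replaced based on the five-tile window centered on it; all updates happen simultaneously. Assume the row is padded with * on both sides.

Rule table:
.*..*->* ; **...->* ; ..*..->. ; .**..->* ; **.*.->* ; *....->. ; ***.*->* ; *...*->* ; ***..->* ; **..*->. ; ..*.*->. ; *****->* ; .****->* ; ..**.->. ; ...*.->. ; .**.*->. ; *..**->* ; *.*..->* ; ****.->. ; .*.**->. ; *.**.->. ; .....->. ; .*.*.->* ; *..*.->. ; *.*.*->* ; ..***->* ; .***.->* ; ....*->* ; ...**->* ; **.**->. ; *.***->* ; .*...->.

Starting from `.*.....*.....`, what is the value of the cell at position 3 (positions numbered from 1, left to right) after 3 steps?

**...*.....**
.***.....****
.****..******
position 3 holds *

*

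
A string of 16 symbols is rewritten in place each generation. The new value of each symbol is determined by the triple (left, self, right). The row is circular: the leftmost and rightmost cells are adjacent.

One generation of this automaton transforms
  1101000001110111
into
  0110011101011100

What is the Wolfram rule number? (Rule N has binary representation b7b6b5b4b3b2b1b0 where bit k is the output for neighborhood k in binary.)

105

position 0: 111 → 0  (bit 7 = 0)
position 1: 110 → 1  (bit 6 = 1)
position 2: 101 → 1  (bit 5 = 1)
position 4: 100 → 0  (bit 4 = 0)
position 9: 011 → 1  (bit 3 = 1)
position 3: 010 → 0  (bit 2 = 0)
position 8: 001 → 0  (bit 1 = 0)
position 5: 000 → 1  (bit 0 = 1)
bits b7..b0 = 01101001 = 105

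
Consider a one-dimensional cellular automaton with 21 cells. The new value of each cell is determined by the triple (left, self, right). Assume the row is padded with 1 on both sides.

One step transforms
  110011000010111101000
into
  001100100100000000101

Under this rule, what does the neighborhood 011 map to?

0

At position 4 the neighborhood is 011; the next row has 0 there.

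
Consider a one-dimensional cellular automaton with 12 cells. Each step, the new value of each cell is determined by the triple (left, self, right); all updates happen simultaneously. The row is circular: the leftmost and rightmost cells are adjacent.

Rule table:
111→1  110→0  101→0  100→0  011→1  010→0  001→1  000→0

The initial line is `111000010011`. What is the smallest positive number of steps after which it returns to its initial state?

12

110000100111
100001001111
000010011111
000100111110
001001111100
010011111000
100111110000
001111100001
011111000010
111110000100
111100001001
111000010011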